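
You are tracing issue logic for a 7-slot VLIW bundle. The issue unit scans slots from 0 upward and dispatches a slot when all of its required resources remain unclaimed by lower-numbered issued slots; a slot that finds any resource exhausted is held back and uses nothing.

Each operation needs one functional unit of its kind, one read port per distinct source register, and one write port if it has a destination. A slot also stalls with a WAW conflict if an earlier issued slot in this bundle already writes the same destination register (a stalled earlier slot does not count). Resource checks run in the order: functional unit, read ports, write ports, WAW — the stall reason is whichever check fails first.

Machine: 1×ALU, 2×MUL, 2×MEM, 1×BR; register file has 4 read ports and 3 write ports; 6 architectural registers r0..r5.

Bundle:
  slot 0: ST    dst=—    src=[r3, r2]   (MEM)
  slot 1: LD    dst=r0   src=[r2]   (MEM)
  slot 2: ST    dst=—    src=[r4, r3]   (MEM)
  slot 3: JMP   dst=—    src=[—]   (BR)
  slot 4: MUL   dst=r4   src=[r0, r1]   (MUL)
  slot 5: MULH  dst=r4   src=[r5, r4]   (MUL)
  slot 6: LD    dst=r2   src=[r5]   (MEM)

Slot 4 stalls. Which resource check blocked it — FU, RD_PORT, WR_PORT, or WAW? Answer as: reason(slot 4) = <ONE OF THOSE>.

(0) want 1×MEM +2rd +0wr — yes → AL1|MU2|ME1|BR1|rd2|wr3
(1) want 1×MEM +1rd +1wr — yes → AL1|MU2|ME0|BR1|rd1|wr2
(2) want 1×MEM +2rd +0wr — FU → AL1|MU2|ME0|BR1|rd1|wr2
(3) want 1×BR +0rd +0wr — yes → AL1|MU2|ME0|BR0|rd1|wr2
(4) want 1×MUL +2rd +1wr — RD_PORT → AL1|MU2|ME0|BR0|rd1|wr2
(5) want 1×MUL +2rd +1wr — RD_PORT → AL1|MU2|ME0|BR0|rd1|wr2
(6) want 1×MEM +1rd +1wr — FU → AL1|MU2|ME0|BR0|rd1|wr2

reason(slot 4) = RD_PORT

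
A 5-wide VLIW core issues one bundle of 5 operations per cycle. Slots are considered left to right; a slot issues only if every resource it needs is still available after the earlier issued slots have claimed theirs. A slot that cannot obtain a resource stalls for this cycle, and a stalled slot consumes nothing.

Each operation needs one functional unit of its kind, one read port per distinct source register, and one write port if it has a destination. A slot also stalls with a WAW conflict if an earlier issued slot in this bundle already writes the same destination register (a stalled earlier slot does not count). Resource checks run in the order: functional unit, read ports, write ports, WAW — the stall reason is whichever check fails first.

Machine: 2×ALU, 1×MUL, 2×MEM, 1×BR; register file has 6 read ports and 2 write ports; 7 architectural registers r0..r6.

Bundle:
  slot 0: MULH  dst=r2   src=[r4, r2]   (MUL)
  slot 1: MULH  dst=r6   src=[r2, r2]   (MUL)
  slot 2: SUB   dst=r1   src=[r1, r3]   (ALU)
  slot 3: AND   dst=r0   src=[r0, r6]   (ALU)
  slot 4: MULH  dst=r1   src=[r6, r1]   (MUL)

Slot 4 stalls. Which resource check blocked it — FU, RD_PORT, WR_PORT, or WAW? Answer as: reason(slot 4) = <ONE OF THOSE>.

  0. MUL→r2 ⇒ go  {2A/0Mu/2Ld/1B | 4r 1w}
  1. MUL→r6 ⇒ no(FU)  {2A/0Mu/2Ld/1B | 4r 1w}
  2. ALU→r1 ⇒ go  {1A/0Mu/2Ld/1B | 2r 0w}
  3. ALU→r0 ⇒ no(WR_PORT)  {1A/0Mu/2Ld/1B | 2r 0w}
  4. MUL→r1 ⇒ no(FU)  {1A/0Mu/2Ld/1B | 2r 0w}

reason(slot 4) = FU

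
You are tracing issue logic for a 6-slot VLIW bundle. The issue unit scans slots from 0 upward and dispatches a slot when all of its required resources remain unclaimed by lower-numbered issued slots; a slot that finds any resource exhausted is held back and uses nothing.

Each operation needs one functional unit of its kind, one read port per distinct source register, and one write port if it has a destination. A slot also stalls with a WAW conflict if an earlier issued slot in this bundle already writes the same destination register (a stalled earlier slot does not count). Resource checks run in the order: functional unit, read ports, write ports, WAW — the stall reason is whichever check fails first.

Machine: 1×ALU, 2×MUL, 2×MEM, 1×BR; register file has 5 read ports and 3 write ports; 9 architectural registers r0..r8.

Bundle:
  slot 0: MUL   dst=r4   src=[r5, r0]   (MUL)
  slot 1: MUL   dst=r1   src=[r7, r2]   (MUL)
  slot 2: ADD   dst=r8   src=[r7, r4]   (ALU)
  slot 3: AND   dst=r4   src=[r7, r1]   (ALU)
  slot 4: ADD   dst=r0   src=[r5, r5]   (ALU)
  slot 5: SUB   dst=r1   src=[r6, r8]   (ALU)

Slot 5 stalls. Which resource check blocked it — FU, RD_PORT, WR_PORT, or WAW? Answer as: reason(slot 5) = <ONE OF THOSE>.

(0) want 1×MUL +2rd +1wr — yes → AL1|MU1|ME2|BR1|rd3|wr2
(1) want 1×MUL +2rd +1wr — yes → AL1|MU0|ME2|BR1|rd1|wr1
(2) want 1×ALU +2rd +1wr — RD_PORT → AL1|MU0|ME2|BR1|rd1|wr1
(3) want 1×ALU +2rd +1wr — RD_PORT → AL1|MU0|ME2|BR1|rd1|wr1
(4) want 1×ALU +1rd +1wr — yes → AL0|MU0|ME2|BR1|rd0|wr0
(5) want 1×ALU +2rd +1wr — FU → AL0|MU0|ME2|BR1|rd0|wr0

reason(slot 5) = FU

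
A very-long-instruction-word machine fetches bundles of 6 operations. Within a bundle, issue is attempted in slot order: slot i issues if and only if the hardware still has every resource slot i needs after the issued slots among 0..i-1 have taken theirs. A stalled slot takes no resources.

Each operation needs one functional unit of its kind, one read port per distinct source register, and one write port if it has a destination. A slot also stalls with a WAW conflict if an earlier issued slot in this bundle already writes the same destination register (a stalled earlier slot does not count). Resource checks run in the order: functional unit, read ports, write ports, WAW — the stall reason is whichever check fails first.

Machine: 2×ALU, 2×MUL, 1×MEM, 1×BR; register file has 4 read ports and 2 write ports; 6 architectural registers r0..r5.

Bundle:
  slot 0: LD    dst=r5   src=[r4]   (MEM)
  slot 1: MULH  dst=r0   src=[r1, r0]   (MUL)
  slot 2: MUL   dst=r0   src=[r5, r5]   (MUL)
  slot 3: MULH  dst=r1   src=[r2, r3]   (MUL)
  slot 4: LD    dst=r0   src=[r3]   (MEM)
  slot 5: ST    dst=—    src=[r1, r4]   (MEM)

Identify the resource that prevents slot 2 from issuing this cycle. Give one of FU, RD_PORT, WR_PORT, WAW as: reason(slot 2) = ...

reason(slot 2) = WR_PORT

#0 MEM src=r4 dispatched  <A:2 Mu:2 Ld:0 B:1 rd:3 wr:1>
#1 MUL src=r1,r0 dispatched  <A:2 Mu:1 Ld:0 B:1 rd:1 wr:0>
#2 MUL src=r5,r5 held:WR_PORT  <A:2 Mu:1 Ld:0 B:1 rd:1 wr:0>
#3 MUL src=r2,r3 held:RD_PORT  <A:2 Mu:1 Ld:0 B:1 rd:1 wr:0>
#4 MEM src=r3 held:FU  <A:2 Mu:1 Ld:0 B:1 rd:1 wr:0>
#5 MEM src=r1,r4 held:FU  <A:2 Mu:1 Ld:0 B:1 rd:1 wr:0>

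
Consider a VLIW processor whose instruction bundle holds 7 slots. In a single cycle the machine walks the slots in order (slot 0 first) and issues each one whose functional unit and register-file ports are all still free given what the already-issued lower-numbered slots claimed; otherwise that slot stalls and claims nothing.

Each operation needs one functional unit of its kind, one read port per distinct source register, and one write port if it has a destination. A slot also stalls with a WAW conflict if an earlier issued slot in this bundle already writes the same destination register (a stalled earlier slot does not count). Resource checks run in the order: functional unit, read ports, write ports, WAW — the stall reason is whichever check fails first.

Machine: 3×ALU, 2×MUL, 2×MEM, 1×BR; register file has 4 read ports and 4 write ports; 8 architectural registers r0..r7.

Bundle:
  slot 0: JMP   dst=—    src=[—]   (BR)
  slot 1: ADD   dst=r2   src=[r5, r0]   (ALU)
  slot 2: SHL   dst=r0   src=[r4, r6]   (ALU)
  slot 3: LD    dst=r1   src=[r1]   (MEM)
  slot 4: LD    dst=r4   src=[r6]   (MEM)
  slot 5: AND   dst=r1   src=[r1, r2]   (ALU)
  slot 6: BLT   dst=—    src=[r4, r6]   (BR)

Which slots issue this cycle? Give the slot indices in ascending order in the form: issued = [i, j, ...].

issued = [0, 1, 2]

[0] BR needs rd=0 wr=0: ok; after: ALU=3 MUL=2 MEM=2 BR=0, R=4, W=4
[1] ALU needs rd=2 wr=1: ok; after: ALU=2 MUL=2 MEM=2 BR=0, R=2, W=3
[2] ALU needs rd=2 wr=1: ok; after: ALU=1 MUL=2 MEM=2 BR=0, R=0, W=2
[3] MEM needs rd=1 wr=1: RD_PORT; after: ALU=1 MUL=2 MEM=2 BR=0, R=0, W=2
[4] MEM needs rd=1 wr=1: RD_PORT; after: ALU=1 MUL=2 MEM=2 BR=0, R=0, W=2
[5] ALU needs rd=2 wr=1: RD_PORT; after: ALU=1 MUL=2 MEM=2 BR=0, R=0, W=2
[6] BR needs rd=2 wr=0: FU; after: ALU=1 MUL=2 MEM=2 BR=0, R=0, W=2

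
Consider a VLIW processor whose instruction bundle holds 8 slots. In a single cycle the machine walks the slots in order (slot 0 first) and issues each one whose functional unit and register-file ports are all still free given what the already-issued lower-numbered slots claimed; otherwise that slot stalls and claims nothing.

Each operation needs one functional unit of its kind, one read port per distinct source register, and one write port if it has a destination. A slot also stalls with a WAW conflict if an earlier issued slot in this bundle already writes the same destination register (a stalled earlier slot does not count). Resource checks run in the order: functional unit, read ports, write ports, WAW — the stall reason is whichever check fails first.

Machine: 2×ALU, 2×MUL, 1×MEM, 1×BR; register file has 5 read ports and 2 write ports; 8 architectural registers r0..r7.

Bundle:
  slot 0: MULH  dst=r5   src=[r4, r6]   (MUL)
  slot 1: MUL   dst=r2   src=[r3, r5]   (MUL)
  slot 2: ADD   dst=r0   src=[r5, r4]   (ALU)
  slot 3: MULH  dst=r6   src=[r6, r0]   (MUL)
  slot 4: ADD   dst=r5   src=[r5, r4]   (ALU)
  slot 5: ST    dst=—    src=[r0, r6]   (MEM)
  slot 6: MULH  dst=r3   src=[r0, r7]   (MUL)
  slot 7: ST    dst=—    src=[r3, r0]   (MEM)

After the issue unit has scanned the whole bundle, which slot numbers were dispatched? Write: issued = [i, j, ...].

(0) want 1×MUL +2rd +1wr — yes → AL2|MU1|ME1|BR1|rd3|wr1
(1) want 1×MUL +2rd +1wr — yes → AL2|MU0|ME1|BR1|rd1|wr0
(2) want 1×ALU +2rd +1wr — RD_PORT → AL2|MU0|ME1|BR1|rd1|wr0
(3) want 1×MUL +2rd +1wr — FU → AL2|MU0|ME1|BR1|rd1|wr0
(4) want 1×ALU +2rd +1wr — RD_PORT → AL2|MU0|ME1|BR1|rd1|wr0
(5) want 1×MEM +2rd +0wr — RD_PORT → AL2|MU0|ME1|BR1|rd1|wr0
(6) want 1×MUL +2rd +1wr — FU → AL2|MU0|ME1|BR1|rd1|wr0
(7) want 1×MEM +2rd +0wr — RD_PORT → AL2|MU0|ME1|BR1|rd1|wr0

issued = [0, 1]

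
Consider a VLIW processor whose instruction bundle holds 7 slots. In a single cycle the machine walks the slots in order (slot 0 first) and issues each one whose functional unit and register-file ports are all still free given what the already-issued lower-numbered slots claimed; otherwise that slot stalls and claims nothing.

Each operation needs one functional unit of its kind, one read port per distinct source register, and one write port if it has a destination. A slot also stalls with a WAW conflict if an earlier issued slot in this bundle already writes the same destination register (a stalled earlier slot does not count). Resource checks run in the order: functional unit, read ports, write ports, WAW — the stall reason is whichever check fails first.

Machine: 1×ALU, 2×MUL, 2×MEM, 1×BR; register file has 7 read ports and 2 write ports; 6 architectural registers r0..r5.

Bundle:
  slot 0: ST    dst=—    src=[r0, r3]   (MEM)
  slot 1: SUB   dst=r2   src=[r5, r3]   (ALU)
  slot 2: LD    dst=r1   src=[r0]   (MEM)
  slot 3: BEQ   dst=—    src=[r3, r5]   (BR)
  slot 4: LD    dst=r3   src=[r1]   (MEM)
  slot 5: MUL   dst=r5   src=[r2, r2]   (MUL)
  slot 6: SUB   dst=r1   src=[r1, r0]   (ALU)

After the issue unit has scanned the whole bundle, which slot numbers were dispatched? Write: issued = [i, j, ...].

issued = [0, 1, 2, 3]

[0] MEM needs rd=2 wr=0: ok; after: ALU=1 MUL=2 MEM=1 BR=1, R=5, W=2
[1] ALU needs rd=2 wr=1: ok; after: ALU=0 MUL=2 MEM=1 BR=1, R=3, W=1
[2] MEM needs rd=1 wr=1: ok; after: ALU=0 MUL=2 MEM=0 BR=1, R=2, W=0
[3] BR needs rd=2 wr=0: ok; after: ALU=0 MUL=2 MEM=0 BR=0, R=0, W=0
[4] MEM needs rd=1 wr=1: FU; after: ALU=0 MUL=2 MEM=0 BR=0, R=0, W=0
[5] MUL needs rd=1 wr=1: RD_PORT; after: ALU=0 MUL=2 MEM=0 BR=0, R=0, W=0
[6] ALU needs rd=2 wr=1: FU; after: ALU=0 MUL=2 MEM=0 BR=0, R=0, W=0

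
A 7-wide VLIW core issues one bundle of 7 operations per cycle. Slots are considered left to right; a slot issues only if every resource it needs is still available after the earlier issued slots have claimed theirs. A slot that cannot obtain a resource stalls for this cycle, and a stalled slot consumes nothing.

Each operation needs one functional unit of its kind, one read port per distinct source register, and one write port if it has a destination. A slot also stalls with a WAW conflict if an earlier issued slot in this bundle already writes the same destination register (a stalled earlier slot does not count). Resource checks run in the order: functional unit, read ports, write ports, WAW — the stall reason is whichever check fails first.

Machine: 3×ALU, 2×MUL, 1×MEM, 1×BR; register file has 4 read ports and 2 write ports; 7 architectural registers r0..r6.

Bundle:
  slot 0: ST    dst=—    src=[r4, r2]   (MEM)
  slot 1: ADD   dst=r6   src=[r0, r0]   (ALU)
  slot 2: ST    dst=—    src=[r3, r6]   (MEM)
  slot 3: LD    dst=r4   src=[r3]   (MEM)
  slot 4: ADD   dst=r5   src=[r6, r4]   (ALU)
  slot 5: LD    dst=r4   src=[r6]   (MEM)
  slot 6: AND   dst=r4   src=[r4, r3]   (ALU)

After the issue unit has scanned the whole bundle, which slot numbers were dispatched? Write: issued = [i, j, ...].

[0] MEM needs rd=2 wr=0: ok; after: ALU=3 MUL=2 MEM=0 BR=1, R=2, W=2
[1] ALU needs rd=1 wr=1: ok; after: ALU=2 MUL=2 MEM=0 BR=1, R=1, W=1
[2] MEM needs rd=2 wr=0: FU; after: ALU=2 MUL=2 MEM=0 BR=1, R=1, W=1
[3] MEM needs rd=1 wr=1: FU; after: ALU=2 MUL=2 MEM=0 BR=1, R=1, W=1
[4] ALU needs rd=2 wr=1: RD_PORT; after: ALU=2 MUL=2 MEM=0 BR=1, R=1, W=1
[5] MEM needs rd=1 wr=1: FU; after: ALU=2 MUL=2 MEM=0 BR=1, R=1, W=1
[6] ALU needs rd=2 wr=1: RD_PORT; after: ALU=2 MUL=2 MEM=0 BR=1, R=1, W=1

issued = [0, 1]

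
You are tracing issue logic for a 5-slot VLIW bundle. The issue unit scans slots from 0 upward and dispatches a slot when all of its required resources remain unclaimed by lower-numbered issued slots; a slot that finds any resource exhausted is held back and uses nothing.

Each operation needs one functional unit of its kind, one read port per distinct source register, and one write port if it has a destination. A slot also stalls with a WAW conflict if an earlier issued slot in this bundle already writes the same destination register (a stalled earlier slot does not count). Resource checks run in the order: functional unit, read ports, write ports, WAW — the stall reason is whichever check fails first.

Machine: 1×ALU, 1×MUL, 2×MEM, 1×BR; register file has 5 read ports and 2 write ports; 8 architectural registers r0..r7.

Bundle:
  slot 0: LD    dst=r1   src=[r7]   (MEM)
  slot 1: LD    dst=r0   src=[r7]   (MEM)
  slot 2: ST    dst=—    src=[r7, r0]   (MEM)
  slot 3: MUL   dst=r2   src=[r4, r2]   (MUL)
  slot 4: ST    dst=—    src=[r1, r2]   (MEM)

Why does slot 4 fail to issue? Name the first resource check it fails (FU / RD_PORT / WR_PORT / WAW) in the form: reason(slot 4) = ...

slot 0 (MEM): ISSUE — free A1,Mu1,Ld1,B1 rp4 wp1
slot 1 (MEM): ISSUE — free A1,Mu1,Ld0,B1 rp3 wp0
slot 2 (MEM): stall FU — free A1,Mu1,Ld0,B1 rp3 wp0
slot 3 (MUL): stall WR_PORT — free A1,Mu1,Ld0,B1 rp3 wp0
slot 4 (MEM): stall FU — free A1,Mu1,Ld0,B1 rp3 wp0

reason(slot 4) = FU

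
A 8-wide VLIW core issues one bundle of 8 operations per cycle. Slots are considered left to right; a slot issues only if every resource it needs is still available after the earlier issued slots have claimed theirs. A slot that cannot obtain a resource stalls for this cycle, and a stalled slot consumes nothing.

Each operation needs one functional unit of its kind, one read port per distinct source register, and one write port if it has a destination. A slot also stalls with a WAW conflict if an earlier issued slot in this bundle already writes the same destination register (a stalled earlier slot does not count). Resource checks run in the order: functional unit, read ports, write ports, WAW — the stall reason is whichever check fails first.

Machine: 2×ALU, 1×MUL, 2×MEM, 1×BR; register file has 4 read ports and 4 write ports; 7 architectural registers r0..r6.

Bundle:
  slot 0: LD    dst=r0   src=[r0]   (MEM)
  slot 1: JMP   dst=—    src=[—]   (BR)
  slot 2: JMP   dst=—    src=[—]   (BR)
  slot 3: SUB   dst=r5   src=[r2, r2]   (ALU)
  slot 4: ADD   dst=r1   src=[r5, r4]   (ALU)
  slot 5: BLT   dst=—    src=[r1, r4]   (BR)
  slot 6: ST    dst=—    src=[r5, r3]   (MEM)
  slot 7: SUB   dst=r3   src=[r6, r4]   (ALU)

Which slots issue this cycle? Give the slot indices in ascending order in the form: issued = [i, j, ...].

issued = [0, 1, 3, 4]

[0] MEM needs rd=1 wr=1: ok; after: ALU=2 MUL=1 MEM=1 BR=1, R=3, W=3
[1] BR needs rd=0 wr=0: ok; after: ALU=2 MUL=1 MEM=1 BR=0, R=3, W=3
[2] BR needs rd=0 wr=0: FU; after: ALU=2 MUL=1 MEM=1 BR=0, R=3, W=3
[3] ALU needs rd=1 wr=1: ok; after: ALU=1 MUL=1 MEM=1 BR=0, R=2, W=2
[4] ALU needs rd=2 wr=1: ok; after: ALU=0 MUL=1 MEM=1 BR=0, R=0, W=1
[5] BR needs rd=2 wr=0: FU; after: ALU=0 MUL=1 MEM=1 BR=0, R=0, W=1
[6] MEM needs rd=2 wr=0: RD_PORT; after: ALU=0 MUL=1 MEM=1 BR=0, R=0, W=1
[7] ALU needs rd=2 wr=1: FU; after: ALU=0 MUL=1 MEM=1 BR=0, R=0, W=1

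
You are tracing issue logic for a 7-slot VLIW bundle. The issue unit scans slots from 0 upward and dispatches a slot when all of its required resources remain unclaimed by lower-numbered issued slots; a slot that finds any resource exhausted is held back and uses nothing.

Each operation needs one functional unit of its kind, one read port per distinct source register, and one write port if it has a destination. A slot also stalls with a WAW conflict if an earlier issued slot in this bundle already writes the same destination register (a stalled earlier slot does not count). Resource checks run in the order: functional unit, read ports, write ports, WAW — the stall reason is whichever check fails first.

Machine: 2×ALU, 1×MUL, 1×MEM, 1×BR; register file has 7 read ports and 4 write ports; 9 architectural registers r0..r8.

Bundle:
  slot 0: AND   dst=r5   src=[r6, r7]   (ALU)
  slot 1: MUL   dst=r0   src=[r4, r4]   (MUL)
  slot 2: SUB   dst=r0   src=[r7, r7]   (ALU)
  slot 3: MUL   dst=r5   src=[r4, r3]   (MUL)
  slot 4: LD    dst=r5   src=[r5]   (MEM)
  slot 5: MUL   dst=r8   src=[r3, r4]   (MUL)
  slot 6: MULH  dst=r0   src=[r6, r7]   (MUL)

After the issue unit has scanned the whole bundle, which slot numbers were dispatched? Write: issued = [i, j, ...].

issued = [0, 1]

slot 0 (ALU): ISSUE — free A1,Mu1,Ld1,B1 rp5 wp3
slot 1 (MUL): ISSUE — free A1,Mu0,Ld1,B1 rp4 wp2
slot 2 (ALU): stall WAW — free A1,Mu0,Ld1,B1 rp4 wp2
slot 3 (MUL): stall FU — free A1,Mu0,Ld1,B1 rp4 wp2
slot 4 (MEM): stall WAW — free A1,Mu0,Ld1,B1 rp4 wp2
slot 5 (MUL): stall FU — free A1,Mu0,Ld1,B1 rp4 wp2
slot 6 (MUL): stall FU — free A1,Mu0,Ld1,B1 rp4 wp2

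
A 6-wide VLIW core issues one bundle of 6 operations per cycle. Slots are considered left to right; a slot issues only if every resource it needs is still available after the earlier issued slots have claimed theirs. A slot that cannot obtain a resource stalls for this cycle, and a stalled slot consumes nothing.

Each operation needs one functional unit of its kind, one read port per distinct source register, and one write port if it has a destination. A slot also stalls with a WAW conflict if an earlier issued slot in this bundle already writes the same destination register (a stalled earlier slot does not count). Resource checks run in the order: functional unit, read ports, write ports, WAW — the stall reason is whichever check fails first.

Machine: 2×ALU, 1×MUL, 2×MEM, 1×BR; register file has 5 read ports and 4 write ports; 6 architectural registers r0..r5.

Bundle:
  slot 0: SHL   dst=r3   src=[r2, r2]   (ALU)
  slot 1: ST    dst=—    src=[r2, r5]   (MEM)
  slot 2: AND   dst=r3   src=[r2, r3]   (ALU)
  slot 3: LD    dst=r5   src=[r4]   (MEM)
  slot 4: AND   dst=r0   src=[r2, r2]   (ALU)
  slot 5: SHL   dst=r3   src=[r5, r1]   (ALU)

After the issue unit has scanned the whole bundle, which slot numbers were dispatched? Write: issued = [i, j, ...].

slot 0 (ALU): ISSUE — free A1,Mu1,Ld2,B1 rp4 wp3
slot 1 (MEM): ISSUE — free A1,Mu1,Ld1,B1 rp2 wp3
slot 2 (ALU): stall WAW — free A1,Mu1,Ld1,B1 rp2 wp3
slot 3 (MEM): ISSUE — free A1,Mu1,Ld0,B1 rp1 wp2
slot 4 (ALU): ISSUE — free A0,Mu1,Ld0,B1 rp0 wp1
slot 5 (ALU): stall FU — free A0,Mu1,Ld0,B1 rp0 wp1

issued = [0, 1, 3, 4]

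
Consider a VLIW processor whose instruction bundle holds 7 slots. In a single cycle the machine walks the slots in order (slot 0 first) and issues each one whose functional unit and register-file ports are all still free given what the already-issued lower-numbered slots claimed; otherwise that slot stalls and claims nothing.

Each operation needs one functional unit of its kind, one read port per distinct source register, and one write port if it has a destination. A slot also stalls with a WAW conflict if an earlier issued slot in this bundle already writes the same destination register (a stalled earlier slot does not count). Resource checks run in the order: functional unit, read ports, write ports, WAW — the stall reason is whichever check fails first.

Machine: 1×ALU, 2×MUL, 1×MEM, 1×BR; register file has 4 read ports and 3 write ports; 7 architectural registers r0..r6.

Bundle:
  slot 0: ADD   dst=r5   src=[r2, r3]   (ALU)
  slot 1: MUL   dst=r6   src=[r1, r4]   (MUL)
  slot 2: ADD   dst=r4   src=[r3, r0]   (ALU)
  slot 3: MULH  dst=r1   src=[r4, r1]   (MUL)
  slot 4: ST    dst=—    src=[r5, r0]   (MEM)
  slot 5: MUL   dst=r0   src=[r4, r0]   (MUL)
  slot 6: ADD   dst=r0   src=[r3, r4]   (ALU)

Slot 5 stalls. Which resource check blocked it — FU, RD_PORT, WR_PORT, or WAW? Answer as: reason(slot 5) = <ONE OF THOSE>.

slot 0 (ALU): ISSUE — free A0,Mu2,Ld1,B1 rp2 wp2
slot 1 (MUL): ISSUE — free A0,Mu1,Ld1,B1 rp0 wp1
slot 2 (ALU): stall FU — free A0,Mu1,Ld1,B1 rp0 wp1
slot 3 (MUL): stall RD_PORT — free A0,Mu1,Ld1,B1 rp0 wp1
slot 4 (MEM): stall RD_PORT — free A0,Mu1,Ld1,B1 rp0 wp1
slot 5 (MUL): stall RD_PORT — free A0,Mu1,Ld1,B1 rp0 wp1
slot 6 (ALU): stall FU — free A0,Mu1,Ld1,B1 rp0 wp1

reason(slot 5) = RD_PORT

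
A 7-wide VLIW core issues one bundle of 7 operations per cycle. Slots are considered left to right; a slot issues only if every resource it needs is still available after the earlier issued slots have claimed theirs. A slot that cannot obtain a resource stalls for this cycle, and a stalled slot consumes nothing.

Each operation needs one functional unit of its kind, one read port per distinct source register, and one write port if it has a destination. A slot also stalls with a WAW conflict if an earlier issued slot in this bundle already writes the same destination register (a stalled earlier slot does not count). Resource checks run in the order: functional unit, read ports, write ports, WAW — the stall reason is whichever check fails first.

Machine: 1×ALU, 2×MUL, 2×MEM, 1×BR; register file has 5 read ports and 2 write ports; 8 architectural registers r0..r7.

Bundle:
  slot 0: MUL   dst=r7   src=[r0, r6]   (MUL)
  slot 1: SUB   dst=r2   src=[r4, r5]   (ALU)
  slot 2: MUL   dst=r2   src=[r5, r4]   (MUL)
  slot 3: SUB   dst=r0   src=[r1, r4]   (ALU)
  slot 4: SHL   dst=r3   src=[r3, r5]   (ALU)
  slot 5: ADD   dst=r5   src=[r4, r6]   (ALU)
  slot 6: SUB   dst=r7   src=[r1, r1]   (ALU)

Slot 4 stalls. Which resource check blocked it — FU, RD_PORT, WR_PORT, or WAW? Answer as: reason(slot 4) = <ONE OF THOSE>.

reason(slot 4) = FU

  0. MUL→r7 ⇒ go  {1A/1Mu/2Ld/1B | 3r 1w}
  1. ALU→r2 ⇒ go  {0A/1Mu/2Ld/1B | 1r 0w}
  2. MUL→r2 ⇒ no(RD_PORT)  {0A/1Mu/2Ld/1B | 1r 0w}
  3. ALU→r0 ⇒ no(FU)  {0A/1Mu/2Ld/1B | 1r 0w}
  4. ALU→r3 ⇒ no(FU)  {0A/1Mu/2Ld/1B | 1r 0w}
  5. ALU→r5 ⇒ no(FU)  {0A/1Mu/2Ld/1B | 1r 0w}
  6. ALU→r7 ⇒ no(FU)  {0A/1Mu/2Ld/1B | 1r 0w}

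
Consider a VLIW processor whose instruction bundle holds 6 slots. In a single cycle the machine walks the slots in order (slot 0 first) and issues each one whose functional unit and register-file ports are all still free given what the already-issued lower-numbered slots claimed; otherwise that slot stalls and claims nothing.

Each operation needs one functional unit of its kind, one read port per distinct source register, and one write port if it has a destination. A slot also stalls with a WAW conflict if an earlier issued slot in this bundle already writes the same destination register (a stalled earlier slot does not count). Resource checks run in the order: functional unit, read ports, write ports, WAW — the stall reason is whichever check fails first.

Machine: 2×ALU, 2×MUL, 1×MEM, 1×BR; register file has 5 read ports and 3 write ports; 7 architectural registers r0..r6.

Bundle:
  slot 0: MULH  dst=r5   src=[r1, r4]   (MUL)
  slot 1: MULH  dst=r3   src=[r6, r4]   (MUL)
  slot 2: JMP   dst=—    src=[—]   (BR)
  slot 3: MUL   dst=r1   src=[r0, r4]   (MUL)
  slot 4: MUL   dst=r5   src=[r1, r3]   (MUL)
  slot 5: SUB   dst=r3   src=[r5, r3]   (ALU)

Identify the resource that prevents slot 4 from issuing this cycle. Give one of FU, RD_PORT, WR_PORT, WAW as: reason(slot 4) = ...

#0 MUL src=r1,r4 dispatched  <A:2 Mu:1 Ld:1 B:1 rd:3 wr:2>
#1 MUL src=r6,r4 dispatched  <A:2 Mu:0 Ld:1 B:1 rd:1 wr:1>
#2 BR src=- dispatched  <A:2 Mu:0 Ld:1 B:0 rd:1 wr:1>
#3 MUL src=r0,r4 held:FU  <A:2 Mu:0 Ld:1 B:0 rd:1 wr:1>
#4 MUL src=r1,r3 held:FU  <A:2 Mu:0 Ld:1 B:0 rd:1 wr:1>
#5 ALU src=r5,r3 held:RD_PORT  <A:2 Mu:0 Ld:1 B:0 rd:1 wr:1>

reason(slot 4) = FU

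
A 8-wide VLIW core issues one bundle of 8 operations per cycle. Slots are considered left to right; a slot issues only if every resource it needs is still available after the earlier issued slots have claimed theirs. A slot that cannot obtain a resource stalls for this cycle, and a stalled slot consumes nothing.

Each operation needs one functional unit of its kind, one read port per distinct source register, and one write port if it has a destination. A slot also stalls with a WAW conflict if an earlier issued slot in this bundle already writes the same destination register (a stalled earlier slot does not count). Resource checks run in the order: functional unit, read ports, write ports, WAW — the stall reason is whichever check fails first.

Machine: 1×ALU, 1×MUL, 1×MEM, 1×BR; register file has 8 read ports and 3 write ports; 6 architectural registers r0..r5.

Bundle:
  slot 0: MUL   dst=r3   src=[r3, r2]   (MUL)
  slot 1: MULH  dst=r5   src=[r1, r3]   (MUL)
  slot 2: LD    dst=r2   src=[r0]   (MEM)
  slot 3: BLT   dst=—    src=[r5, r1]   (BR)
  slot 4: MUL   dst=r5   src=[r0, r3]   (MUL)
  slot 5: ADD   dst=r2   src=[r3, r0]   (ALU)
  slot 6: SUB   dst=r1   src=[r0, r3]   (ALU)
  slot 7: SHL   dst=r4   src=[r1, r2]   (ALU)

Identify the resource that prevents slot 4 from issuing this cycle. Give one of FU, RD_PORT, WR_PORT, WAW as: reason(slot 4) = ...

  0. MUL→r3 ⇒ go  {1A/0Mu/1Ld/1B | 6r 2w}
  1. MUL→r5 ⇒ no(FU)  {1A/0Mu/1Ld/1B | 6r 2w}
  2. MEM→r2 ⇒ go  {1A/0Mu/0Ld/1B | 5r 1w}
  3. BR ⇒ go  {1A/0Mu/0Ld/0B | 3r 1w}
  4. MUL→r5 ⇒ no(FU)  {1A/0Mu/0Ld/0B | 3r 1w}
  5. ALU→r2 ⇒ no(WAW)  {1A/0Mu/0Ld/0B | 3r 1w}
  6. ALU→r1 ⇒ go  {0A/0Mu/0Ld/0B | 1r 0w}
  7. ALU→r4 ⇒ no(FU)  {0A/0Mu/0Ld/0B | 1r 0w}

reason(slot 4) = FU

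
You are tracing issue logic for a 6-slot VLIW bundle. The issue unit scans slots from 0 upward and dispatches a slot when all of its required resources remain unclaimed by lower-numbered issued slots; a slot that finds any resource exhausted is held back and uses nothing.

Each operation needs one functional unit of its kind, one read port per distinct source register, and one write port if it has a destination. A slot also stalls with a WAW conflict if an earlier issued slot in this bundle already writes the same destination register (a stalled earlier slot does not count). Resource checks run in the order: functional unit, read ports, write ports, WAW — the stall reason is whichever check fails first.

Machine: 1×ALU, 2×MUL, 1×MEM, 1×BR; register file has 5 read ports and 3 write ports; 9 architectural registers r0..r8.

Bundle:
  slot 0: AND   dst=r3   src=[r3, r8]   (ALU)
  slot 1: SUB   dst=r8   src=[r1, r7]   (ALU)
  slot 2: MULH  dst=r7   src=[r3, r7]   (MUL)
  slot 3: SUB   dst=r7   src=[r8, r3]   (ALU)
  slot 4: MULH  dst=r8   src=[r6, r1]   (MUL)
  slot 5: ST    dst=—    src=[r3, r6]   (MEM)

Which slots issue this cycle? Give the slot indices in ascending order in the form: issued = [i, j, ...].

[0] ALU needs rd=2 wr=1: ok; after: ALU=0 MUL=2 MEM=1 BR=1, R=3, W=2
[1] ALU needs rd=2 wr=1: FU; after: ALU=0 MUL=2 MEM=1 BR=1, R=3, W=2
[2] MUL needs rd=2 wr=1: ok; after: ALU=0 MUL=1 MEM=1 BR=1, R=1, W=1
[3] ALU needs rd=2 wr=1: FU; after: ALU=0 MUL=1 MEM=1 BR=1, R=1, W=1
[4] MUL needs rd=2 wr=1: RD_PORT; after: ALU=0 MUL=1 MEM=1 BR=1, R=1, W=1
[5] MEM needs rd=2 wr=0: RD_PORT; after: ALU=0 MUL=1 MEM=1 BR=1, R=1, W=1

issued = [0, 2]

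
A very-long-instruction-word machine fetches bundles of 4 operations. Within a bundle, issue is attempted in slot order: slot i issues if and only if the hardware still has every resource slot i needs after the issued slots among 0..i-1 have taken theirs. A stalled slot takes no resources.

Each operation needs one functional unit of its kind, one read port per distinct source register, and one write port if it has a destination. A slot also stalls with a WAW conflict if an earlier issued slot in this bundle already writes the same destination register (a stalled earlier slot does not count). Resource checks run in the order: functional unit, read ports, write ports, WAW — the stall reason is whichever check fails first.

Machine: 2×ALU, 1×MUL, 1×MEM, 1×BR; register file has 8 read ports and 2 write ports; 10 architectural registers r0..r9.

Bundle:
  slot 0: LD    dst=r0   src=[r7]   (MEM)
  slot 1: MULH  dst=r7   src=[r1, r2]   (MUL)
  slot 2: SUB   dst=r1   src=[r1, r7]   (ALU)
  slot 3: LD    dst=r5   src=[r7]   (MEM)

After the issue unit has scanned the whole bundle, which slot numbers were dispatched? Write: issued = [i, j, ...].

issued = [0, 1]

slot 0 (MEM): ISSUE — free A2,Mu1,Ld0,B1 rp7 wp1
slot 1 (MUL): ISSUE — free A2,Mu0,Ld0,B1 rp5 wp0
slot 2 (ALU): stall WR_PORT — free A2,Mu0,Ld0,B1 rp5 wp0
slot 3 (MEM): stall FU — free A2,Mu0,Ld0,B1 rp5 wp0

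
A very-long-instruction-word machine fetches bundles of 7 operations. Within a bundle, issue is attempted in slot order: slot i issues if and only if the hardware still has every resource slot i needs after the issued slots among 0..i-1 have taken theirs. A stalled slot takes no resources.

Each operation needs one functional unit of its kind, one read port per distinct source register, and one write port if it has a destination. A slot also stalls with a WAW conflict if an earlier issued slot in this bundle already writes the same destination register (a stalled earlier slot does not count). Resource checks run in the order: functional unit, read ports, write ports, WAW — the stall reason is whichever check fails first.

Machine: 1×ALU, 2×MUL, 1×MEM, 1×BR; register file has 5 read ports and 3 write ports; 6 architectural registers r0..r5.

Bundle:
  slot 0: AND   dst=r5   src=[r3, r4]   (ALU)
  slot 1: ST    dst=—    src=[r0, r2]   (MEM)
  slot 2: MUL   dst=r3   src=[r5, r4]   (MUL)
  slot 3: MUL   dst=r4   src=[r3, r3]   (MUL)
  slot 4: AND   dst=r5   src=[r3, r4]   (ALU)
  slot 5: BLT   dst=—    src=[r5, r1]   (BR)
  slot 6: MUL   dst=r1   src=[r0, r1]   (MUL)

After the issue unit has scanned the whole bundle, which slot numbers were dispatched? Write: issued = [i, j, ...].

issued = [0, 1, 3]

slot 0 (ALU): ISSUE — free A0,Mu2,Ld1,B1 rp3 wp2
slot 1 (MEM): ISSUE — free A0,Mu2,Ld0,B1 rp1 wp2
slot 2 (MUL): stall RD_PORT — free A0,Mu2,Ld0,B1 rp1 wp2
slot 3 (MUL): ISSUE — free A0,Mu1,Ld0,B1 rp0 wp1
slot 4 (ALU): stall FU — free A0,Mu1,Ld0,B1 rp0 wp1
slot 5 (BR): stall RD_PORT — free A0,Mu1,Ld0,B1 rp0 wp1
slot 6 (MUL): stall RD_PORT — free A0,Mu1,Ld0,B1 rp0 wp1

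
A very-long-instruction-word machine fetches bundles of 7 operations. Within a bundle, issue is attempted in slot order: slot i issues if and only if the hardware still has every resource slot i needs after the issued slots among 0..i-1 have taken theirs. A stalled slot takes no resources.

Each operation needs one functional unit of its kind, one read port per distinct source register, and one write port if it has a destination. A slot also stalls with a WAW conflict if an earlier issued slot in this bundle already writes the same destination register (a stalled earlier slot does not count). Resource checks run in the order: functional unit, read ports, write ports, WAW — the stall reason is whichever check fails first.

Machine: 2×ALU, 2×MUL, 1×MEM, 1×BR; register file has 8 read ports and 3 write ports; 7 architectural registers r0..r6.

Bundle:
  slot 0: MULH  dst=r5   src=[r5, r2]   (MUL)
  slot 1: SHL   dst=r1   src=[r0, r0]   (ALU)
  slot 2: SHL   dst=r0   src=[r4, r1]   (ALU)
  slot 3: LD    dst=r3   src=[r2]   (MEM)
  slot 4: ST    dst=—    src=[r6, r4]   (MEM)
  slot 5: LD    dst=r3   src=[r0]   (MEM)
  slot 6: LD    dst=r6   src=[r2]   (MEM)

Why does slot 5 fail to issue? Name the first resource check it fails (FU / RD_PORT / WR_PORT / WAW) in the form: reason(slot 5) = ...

reason(slot 5) = FU

slot 0 (MUL): ISSUE — free A2,Mu1,Ld1,B1 rp6 wp2
slot 1 (ALU): ISSUE — free A1,Mu1,Ld1,B1 rp5 wp1
slot 2 (ALU): ISSUE — free A0,Mu1,Ld1,B1 rp3 wp0
slot 3 (MEM): stall WR_PORT — free A0,Mu1,Ld1,B1 rp3 wp0
slot 4 (MEM): ISSUE — free A0,Mu1,Ld0,B1 rp1 wp0
slot 5 (MEM): stall FU — free A0,Mu1,Ld0,B1 rp1 wp0
slot 6 (MEM): stall FU — free A0,Mu1,Ld0,B1 rp1 wp0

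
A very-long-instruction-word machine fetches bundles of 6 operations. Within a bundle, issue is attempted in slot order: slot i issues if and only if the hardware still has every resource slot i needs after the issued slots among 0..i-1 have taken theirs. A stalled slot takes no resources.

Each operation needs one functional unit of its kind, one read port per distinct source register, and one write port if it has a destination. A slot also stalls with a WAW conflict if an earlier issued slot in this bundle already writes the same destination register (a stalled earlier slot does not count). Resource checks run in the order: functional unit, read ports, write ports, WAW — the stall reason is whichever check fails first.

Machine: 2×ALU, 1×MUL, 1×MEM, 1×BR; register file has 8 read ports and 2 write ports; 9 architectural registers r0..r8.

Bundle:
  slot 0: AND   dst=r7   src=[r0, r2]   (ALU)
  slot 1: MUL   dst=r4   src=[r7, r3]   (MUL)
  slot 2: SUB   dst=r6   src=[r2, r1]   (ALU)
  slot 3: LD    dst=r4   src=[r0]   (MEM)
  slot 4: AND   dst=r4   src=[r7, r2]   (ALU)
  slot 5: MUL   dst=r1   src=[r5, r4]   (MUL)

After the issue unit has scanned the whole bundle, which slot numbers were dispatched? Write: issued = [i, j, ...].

issued = [0, 1]

  0. ALU→r7 ⇒ go  {1A/1Mu/1Ld/1B | 6r 1w}
  1. MUL→r4 ⇒ go  {1A/0Mu/1Ld/1B | 4r 0w}
  2. ALU→r6 ⇒ no(WR_PORT)  {1A/0Mu/1Ld/1B | 4r 0w}
  3. MEM→r4 ⇒ no(WR_PORT)  {1A/0Mu/1Ld/1B | 4r 0w}
  4. ALU→r4 ⇒ no(WR_PORT)  {1A/0Mu/1Ld/1B | 4r 0w}
  5. MUL→r1 ⇒ no(FU)  {1A/0Mu/1Ld/1B | 4r 0w}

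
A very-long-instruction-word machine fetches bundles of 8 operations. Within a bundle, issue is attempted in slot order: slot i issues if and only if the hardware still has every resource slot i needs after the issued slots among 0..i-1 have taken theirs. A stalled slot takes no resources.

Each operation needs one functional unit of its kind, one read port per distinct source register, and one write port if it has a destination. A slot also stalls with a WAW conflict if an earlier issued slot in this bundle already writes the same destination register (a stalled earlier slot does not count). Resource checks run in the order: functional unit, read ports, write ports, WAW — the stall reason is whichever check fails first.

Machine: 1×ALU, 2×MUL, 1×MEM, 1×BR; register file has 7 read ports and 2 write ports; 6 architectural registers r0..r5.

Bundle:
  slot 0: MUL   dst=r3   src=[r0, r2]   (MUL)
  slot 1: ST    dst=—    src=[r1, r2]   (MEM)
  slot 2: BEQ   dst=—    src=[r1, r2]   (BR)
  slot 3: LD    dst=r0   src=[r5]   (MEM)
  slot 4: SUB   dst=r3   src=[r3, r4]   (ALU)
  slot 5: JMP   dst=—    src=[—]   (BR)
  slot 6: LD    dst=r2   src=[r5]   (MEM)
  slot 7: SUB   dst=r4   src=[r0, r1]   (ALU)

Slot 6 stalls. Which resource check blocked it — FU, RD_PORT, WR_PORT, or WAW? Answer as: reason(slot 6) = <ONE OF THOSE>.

(0) want 1×MUL +2rd +1wr — yes → AL1|MU1|ME1|BR1|rd5|wr1
(1) want 1×MEM +2rd +0wr — yes → AL1|MU1|ME0|BR1|rd3|wr1
(2) want 1×BR +2rd +0wr — yes → AL1|MU1|ME0|BR0|rd1|wr1
(3) want 1×MEM +1rd +1wr — FU → AL1|MU1|ME0|BR0|rd1|wr1
(4) want 1×ALU +2rd +1wr — RD_PORT → AL1|MU1|ME0|BR0|rd1|wr1
(5) want 1×BR +0rd +0wr — FU → AL1|MU1|ME0|BR0|rd1|wr1
(6) want 1×MEM +1rd +1wr — FU → AL1|MU1|ME0|BR0|rd1|wr1
(7) want 1×ALU +2rd +1wr — RD_PORT → AL1|MU1|ME0|BR0|rd1|wr1

reason(slot 6) = FU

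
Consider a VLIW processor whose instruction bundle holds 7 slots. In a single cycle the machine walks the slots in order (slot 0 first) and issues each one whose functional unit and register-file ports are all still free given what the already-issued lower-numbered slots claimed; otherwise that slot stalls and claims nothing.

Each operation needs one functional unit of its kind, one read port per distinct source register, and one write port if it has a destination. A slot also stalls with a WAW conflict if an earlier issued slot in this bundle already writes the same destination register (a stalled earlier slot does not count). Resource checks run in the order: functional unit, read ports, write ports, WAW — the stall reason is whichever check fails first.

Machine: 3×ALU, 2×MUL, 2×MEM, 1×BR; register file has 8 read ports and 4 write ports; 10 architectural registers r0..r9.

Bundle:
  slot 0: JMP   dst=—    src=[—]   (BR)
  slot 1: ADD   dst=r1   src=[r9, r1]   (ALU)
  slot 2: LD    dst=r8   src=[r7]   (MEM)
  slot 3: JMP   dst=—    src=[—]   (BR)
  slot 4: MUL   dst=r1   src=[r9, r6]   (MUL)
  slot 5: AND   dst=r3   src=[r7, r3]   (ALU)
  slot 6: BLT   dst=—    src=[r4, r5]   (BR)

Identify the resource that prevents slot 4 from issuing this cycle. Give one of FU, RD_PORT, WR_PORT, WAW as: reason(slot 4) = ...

slot 0 (BR): ISSUE — free A3,Mu2,Ld2,B0 rp8 wp4
slot 1 (ALU): ISSUE — free A2,Mu2,Ld2,B0 rp6 wp3
slot 2 (MEM): ISSUE — free A2,Mu2,Ld1,B0 rp5 wp2
slot 3 (BR): stall FU — free A2,Mu2,Ld1,B0 rp5 wp2
slot 4 (MUL): stall WAW — free A2,Mu2,Ld1,B0 rp5 wp2
slot 5 (ALU): ISSUE — free A1,Mu2,Ld1,B0 rp3 wp1
slot 6 (BR): stall FU — free A1,Mu2,Ld1,B0 rp3 wp1

reason(slot 4) = WAW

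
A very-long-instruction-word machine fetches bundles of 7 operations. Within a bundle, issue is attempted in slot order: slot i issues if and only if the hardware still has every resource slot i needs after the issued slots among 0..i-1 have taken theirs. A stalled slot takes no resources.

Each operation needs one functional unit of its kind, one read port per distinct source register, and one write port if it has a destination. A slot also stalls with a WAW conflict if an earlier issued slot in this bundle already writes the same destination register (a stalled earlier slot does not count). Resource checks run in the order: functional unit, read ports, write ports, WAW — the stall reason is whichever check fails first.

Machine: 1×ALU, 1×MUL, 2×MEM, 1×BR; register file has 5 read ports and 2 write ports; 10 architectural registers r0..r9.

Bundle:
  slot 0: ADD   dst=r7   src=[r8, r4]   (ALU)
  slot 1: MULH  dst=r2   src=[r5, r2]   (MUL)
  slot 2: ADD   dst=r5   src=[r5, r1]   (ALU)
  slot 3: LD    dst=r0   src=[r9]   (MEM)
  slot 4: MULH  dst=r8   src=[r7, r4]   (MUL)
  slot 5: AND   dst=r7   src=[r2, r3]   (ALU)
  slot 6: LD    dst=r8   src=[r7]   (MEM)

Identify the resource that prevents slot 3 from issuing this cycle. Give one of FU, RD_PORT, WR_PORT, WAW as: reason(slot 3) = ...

(0) want 1×ALU +2rd +1wr — yes → AL0|MU1|ME2|BR1|rd3|wr1
(1) want 1×MUL +2rd +1wr — yes → AL0|MU0|ME2|BR1|rd1|wr0
(2) want 1×ALU +2rd +1wr — FU → AL0|MU0|ME2|BR1|rd1|wr0
(3) want 1×MEM +1rd +1wr — WR_PORT → AL0|MU0|ME2|BR1|rd1|wr0
(4) want 1×MUL +2rd +1wr — FU → AL0|MU0|ME2|BR1|rd1|wr0
(5) want 1×ALU +2rd +1wr — FU → AL0|MU0|ME2|BR1|rd1|wr0
(6) want 1×MEM +1rd +1wr — WR_PORT → AL0|MU0|ME2|BR1|rd1|wr0

reason(slot 3) = WR_PORT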